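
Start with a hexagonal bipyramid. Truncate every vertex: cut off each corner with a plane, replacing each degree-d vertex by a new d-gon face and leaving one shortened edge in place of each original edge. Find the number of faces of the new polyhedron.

20

The base solid has V = 8, E = 18, F = 12.
Truncation replaces each original edge-end by a new vertex, so V′ = 2E = 36.
Each original edge survives, and each old vertex of degree d contributes d new edges; summing degrees gives Σd = 2E, so E′ = E + 2E = 3E = 54.
Each original face survives and each original vertex becomes one new face: F′ = F + V = 20.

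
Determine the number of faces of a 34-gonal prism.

A prism on an n-gon has two n-gon bases and n rectangular sides: V = 2·34 = 68, E = 3·34 = 102, F = 34 + 2 = 36.

36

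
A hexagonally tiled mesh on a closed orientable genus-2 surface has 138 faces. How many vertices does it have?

274

χ = 2 − 2·2 = -2, and every face is a hexagon so 6F = 2E.
E = 6·138/2 = 414. Then V = -2 + E − F = -2 + 414 − 138 = 274.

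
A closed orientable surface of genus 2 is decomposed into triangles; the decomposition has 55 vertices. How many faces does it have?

χ = 2 − 2·2 = -2, and every face is a triangle so 3F = 2E.
V − E + F = -2 with E = 3F/2 gives 55 − (3/2 − 1)·F = -2, so F = 114 and E = 171.

114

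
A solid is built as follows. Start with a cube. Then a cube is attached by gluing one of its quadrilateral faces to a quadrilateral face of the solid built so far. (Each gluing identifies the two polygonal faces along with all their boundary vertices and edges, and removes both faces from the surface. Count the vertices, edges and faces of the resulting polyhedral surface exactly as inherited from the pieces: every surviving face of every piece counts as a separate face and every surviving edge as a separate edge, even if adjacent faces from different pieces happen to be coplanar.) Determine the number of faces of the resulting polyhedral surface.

A cube: V=8, E=12, F=6.
Attach a cube (V=8, E=12, F=6) along a 4-gon: merge 4 vertices and 4 edges, delete both glued faces → V=12, E=20, F=10.
Check: V − E + F = 12 − 20 + 10 = 2.

10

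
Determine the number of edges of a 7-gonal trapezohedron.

28

The n-trapezohedron (dual of the n-antiprism) has V = 2·7 + 2 = 16, E = 4·7 = 28, F = 2·7 = 14.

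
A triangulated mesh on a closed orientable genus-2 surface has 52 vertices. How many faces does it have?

χ = 2 − 2·2 = -2, and every face is a triangle so 3F = 2E.
V − E + F = -2 with E = 3F/2 gives 52 − (3/2 − 1)·F = -2, so F = 108 and E = 162.

108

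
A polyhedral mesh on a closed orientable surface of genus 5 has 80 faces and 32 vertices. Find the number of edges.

For a closed orientable surface of genus 5, χ = 2 − 2·5 = -8.
E = V + F − (-8) = 32 + 80 − (-8) = 120.

120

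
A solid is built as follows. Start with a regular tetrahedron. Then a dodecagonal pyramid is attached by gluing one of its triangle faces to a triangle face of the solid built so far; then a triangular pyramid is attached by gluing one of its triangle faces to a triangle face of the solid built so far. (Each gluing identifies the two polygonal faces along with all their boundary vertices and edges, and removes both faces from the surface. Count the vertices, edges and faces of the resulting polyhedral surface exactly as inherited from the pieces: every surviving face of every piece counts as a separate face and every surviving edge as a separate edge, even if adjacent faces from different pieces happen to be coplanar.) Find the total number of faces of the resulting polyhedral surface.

A regular tetrahedron: V=4, E=6, F=4.
Attach a dodecagonal pyramid (V=13, E=24, F=13) along a 3-gon: merge 3 vertices and 3 edges, delete both glued faces → V=14, E=27, F=15.
Attach a triangular pyramid (V=4, E=6, F=4) along a 3-gon: merge 3 vertices and 3 edges, delete both glued faces → V=15, E=30, F=17.
Check: V − E + F = 15 − 30 + 17 = 2.

17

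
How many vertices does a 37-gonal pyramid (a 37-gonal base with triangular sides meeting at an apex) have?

A pyramid on an n-gon base has one n-gon and n triangles: V = 37 + 1 = 38, E = 2·37 = 74, F = 37 + 1 = 38.

38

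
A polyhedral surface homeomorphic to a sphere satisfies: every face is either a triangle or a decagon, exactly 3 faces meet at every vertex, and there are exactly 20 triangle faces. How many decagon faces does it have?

12

Let x be the number of decagons; then F = 20 + x.
Edge–face incidences: 2E = 3·20 + 10·x = 60 + 10x.
Every vertex has degree 3, so 3V = 2E.
Euler: V − E + F = 2 ⇒ (2E)/3 − E + (20 + x) = 2.
Multiply by 6: 2·(2E) − 3·(2E) + 6·(20 + x) = 12, i.e. 120 + 6x − (60 + 10x) = 12.
Collecting terms: −4x + 60 = 12, so −4x = −48, so x = 12.
Then 2E = 60 + 10·12 = 180, so E = 90, V = 2E/3 = 60, F = 20 + 12 = 32.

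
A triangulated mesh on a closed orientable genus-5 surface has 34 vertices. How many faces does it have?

84

χ = 2 − 2·5 = -8, and every face is a triangle so 3F = 2E.
V − E + F = -8 with E = 3F/2 gives 34 − (3/2 − 1)·F = -8, so F = 84 and E = 126.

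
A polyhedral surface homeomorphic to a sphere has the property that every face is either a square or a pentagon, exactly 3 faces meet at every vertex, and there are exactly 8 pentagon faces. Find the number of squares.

Let x be the number of squares; then F = 8 + x.
Edge–face incidences: 2E = 5·8 + 4·x = 40 + 4x.
Every vertex has degree 3, so 3V = 2E.
Euler: V − E + F = 2 ⇒ (2E)/3 − E + (8 + x) = 2.
Multiply by 6: 2·(2E) − 3·(2E) + 6·(8 + x) = 12, i.e. 48 + 6x − (40 + 4x) = 12.
Collecting terms: 2x + 8 = 12, so 2x = 4, so x = 2.
Then 2E = 40 + 4·2 = 48, so E = 24, V = 2E/3 = 16, F = 8 + 2 = 10.

2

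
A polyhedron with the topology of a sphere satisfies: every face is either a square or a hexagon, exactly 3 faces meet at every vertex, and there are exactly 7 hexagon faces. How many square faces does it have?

Let x be the number of squares; then F = 7 + x.
Edge–face incidences: 2E = 6·7 + 4·x = 42 + 4x.
Every vertex has degree 3, so 3V = 2E.
Euler: V − E + F = 2 ⇒ (2E)/3 − E + (7 + x) = 2.
Multiply by 6: 2·(2E) − 3·(2E) + 6·(7 + x) = 12, i.e. 42 + 6x − (42 + 4x) = 12.
Collecting terms: 2x = 12, so x = 6.
Then 2E = 42 + 4·6 = 66, so E = 33, V = 2E/3 = 22, F = 7 + 6 = 13.

6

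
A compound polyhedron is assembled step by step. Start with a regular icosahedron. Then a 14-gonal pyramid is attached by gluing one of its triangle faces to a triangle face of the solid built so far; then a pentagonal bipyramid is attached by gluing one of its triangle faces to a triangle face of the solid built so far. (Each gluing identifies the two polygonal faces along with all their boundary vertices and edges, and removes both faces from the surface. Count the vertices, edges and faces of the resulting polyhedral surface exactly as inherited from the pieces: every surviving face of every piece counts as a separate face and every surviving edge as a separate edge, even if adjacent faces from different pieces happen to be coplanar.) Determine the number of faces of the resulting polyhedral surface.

41

A regular icosahedron: V=12, E=30, F=20.
Attach a 14-gonal pyramid (V=15, E=28, F=15) along a 3-gon: merge 3 vertices and 3 edges, delete both glued faces → V=24, E=55, F=33.
Attach a pentagonal bipyramid (V=7, E=15, F=10) along a 3-gon: merge 3 vertices and 3 edges, delete both glued faces → V=28, E=67, F=41.
Check: V − E + F = 28 − 67 + 41 = 2.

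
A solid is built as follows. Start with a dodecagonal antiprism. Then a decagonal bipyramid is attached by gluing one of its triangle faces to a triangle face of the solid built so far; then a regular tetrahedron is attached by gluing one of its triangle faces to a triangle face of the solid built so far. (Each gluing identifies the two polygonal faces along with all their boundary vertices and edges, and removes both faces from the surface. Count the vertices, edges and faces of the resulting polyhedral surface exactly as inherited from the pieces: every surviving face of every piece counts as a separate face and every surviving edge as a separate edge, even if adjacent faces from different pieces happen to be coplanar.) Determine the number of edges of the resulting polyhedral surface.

78

A dodecagonal antiprism: V=24, E=48, F=26.
Attach a decagonal bipyramid (V=12, E=30, F=20) along a 3-gon: merge 3 vertices and 3 edges, delete both glued faces → V=33, E=75, F=44.
Attach a regular tetrahedron (V=4, E=6, F=4) along a 3-gon: merge 3 vertices and 3 edges, delete both glued faces → V=34, E=78, F=46.
Check: V − E + F = 34 − 78 + 46 = 2.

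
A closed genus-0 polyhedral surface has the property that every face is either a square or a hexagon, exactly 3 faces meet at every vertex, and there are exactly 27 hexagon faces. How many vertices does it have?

Let x be the number of squares; then F = 27 + x.
Edge–face incidences: 2E = 6·27 + 4·x = 162 + 4x.
Every vertex has degree 3, so 3V = 2E.
Euler: V − E + F = 2 ⇒ (2E)/3 − E + (27 + x) = 2.
Multiply by 6: 2·(2E) − 3·(2E) + 6·(27 + x) = 12, i.e. 162 + 6x − (162 + 4x) = 12.
Collecting terms: 2x = 12, so x = 6.
Then 2E = 162 + 4·6 = 186, so E = 93, V = 2E/3 = 62, F = 27 + 6 = 33.

62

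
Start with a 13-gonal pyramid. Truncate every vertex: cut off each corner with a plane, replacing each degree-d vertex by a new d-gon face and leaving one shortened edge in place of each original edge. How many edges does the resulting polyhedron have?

The base solid has V = 14, E = 26, F = 14.
Truncation replaces each original edge-end by a new vertex, so V′ = 2E = 52.
Each original edge survives, and each old vertex of degree d contributes d new edges; summing degrees gives Σd = 2E, so E′ = E + 2E = 3E = 78.
Each original face survives and each original vertex becomes one new face: F′ = F + V = 28.

78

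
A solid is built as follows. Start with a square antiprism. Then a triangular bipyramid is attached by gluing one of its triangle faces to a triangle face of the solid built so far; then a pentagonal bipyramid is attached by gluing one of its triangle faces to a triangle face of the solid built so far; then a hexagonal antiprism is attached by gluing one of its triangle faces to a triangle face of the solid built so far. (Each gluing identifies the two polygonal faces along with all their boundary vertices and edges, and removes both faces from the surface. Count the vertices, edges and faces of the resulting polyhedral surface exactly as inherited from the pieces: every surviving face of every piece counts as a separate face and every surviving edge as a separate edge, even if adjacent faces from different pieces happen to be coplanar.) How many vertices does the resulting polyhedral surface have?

A square antiprism: V=8, E=16, F=10.
Attach a triangular bipyramid (V=5, E=9, F=6) along a 3-gon: merge 3 vertices and 3 edges, delete both glued faces → V=10, E=22, F=14.
Attach a pentagonal bipyramid (V=7, E=15, F=10) along a 3-gon: merge 3 vertices and 3 edges, delete both glued faces → V=14, E=34, F=22.
Attach a hexagonal antiprism (V=12, E=24, F=14) along a 3-gon: merge 3 vertices and 3 edges, delete both glued faces → V=23, E=55, F=34.
Check: V − E + F = 23 − 55 + 34 = 2.

23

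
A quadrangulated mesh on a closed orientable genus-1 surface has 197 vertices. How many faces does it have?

χ = 2 − 2·1 = 0, and every face is a square so 4F = 2E.
V − E + F = 0 with E = 4F/2 gives 197 − (4/2 − 1)·F = 0, so F = 197 and E = 394.

197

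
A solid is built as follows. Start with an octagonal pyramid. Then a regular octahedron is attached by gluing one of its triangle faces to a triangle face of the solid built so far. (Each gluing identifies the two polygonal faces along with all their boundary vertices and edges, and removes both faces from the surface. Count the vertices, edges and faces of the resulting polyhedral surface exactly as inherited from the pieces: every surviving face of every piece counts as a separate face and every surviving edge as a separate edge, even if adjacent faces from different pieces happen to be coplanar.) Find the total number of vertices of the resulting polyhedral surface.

An octagonal pyramid: V=9, E=16, F=9.
Attach a regular octahedron (V=6, E=12, F=8) along a 3-gon: merge 3 vertices and 3 edges, delete both glued faces → V=12, E=25, F=15.
Check: V − E + F = 12 − 25 + 15 = 2.

12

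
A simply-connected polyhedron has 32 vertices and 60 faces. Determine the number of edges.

Here V − E + F = 2.
E = V + F − (2) = 32 + 60 − (2) = 90.

90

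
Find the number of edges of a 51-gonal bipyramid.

A bipyramid over an n-gon has 2n triangular faces and n + 2 vertices: V = 51 + 2 = 53, E = 3·51 = 153, F = 2·51 = 102.
Check: V − E + F = 53 − 153 + 102 = 2.

153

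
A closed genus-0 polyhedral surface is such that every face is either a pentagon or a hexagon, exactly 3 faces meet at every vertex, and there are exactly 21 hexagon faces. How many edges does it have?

93

Let x be the number of pentagons; then F = 21 + x.
Edge–face incidences: 2E = 6·21 + 5·x = 126 + 5x.
Every vertex has degree 3, so 3V = 2E.
Euler: V − E + F = 2 ⇒ (2E)/3 − E + (21 + x) = 2.
Multiply by 6: 2·(2E) − 3·(2E) + 6·(21 + x) = 12, i.e. 126 + 6x − (126 + 5x) = 12.
Collecting terms: x = 12.
Then 2E = 126 + 5·12 = 186, so E = 93, V = 2E/3 = 62, F = 21 + 12 = 33.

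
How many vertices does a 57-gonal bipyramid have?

59

A bipyramid over an n-gon has 2n triangular faces and n + 2 vertices: V = 57 + 2 = 59, E = 3·57 = 171, F = 2·57 = 114.
Check: V − E + F = 59 − 171 + 114 = 2.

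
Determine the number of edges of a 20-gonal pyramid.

40

A pyramid on an n-gon base has one n-gon and n triangles: V = 20 + 1 = 21, E = 2·20 = 40, F = 20 + 1 = 21.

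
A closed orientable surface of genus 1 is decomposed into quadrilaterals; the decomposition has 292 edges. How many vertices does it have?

146

χ = 2 − 2·1 = 0, and every face is a square so 4F = 2E.
F = 2E/4 = 146. Then V = 0 + E − F = 0 + 292 − 146 = 146.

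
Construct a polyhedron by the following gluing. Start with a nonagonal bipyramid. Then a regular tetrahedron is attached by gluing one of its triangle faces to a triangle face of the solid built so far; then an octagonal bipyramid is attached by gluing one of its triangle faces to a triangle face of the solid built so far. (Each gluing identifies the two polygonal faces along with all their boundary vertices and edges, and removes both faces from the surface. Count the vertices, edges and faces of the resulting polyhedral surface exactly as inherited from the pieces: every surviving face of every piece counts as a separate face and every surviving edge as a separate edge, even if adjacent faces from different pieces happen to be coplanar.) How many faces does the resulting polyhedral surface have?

34

A nonagonal bipyramid: V=11, E=27, F=18.
Attach a regular tetrahedron (V=4, E=6, F=4) along a 3-gon: merge 3 vertices and 3 edges, delete both glued faces → V=12, E=30, F=20.
Attach an octagonal bipyramid (V=10, E=24, F=16) along a 3-gon: merge 3 vertices and 3 edges, delete both glued faces → V=19, E=51, F=34.
Check: V − E + F = 19 − 51 + 34 = 2.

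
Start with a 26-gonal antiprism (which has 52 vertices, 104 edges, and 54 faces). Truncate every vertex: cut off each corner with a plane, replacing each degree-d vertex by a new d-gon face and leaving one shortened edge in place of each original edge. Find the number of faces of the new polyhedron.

106

Truncation replaces each original edge-end by a new vertex, so V′ = 2E = 208.
Each original edge survives, and each old vertex of degree d contributes d new edges; summing degrees gives Σd = 2E, so E′ = E + 2E = 3E = 312.
Each original face survives and each original vertex becomes one new face: F′ = F + V = 106.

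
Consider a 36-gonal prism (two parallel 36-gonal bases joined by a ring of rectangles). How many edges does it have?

108

A prism on an n-gon has two n-gon bases and n rectangular sides: V = 2·36 = 72, E = 3·36 = 108, F = 36 + 2 = 38.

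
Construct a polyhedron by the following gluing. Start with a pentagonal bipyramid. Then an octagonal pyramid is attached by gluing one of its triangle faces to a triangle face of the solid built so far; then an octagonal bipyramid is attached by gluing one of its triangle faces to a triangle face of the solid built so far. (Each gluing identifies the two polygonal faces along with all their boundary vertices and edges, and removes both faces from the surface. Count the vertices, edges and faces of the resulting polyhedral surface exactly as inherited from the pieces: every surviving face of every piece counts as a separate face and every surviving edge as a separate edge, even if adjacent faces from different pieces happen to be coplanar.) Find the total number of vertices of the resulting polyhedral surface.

20

A pentagonal bipyramid: V=7, E=15, F=10.
Attach an octagonal pyramid (V=9, E=16, F=9) along a 3-gon: merge 3 vertices and 3 edges, delete both glued faces → V=13, E=28, F=17.
Attach an octagonal bipyramid (V=10, E=24, F=16) along a 3-gon: merge 3 vertices and 3 edges, delete both glued faces → V=20, E=49, F=31.
Check: V − E + F = 20 − 49 + 31 = 2.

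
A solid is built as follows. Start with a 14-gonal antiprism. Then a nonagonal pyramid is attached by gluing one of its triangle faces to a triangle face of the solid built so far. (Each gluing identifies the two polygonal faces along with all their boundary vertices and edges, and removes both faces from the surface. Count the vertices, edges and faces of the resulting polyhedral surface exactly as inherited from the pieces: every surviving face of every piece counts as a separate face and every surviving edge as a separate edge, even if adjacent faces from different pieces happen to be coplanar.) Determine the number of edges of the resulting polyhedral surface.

A 14-gonal antiprism: V=28, E=56, F=30.
Attach a nonagonal pyramid (V=10, E=18, F=10) along a 3-gon: merge 3 vertices and 3 edges, delete both glued faces → V=35, E=71, F=38.
Check: V − E + F = 35 − 71 + 38 = 2.

71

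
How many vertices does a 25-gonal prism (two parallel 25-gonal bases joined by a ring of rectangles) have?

50

A prism on an n-gon has two n-gon bases and n rectangular sides: V = 2·25 = 50, E = 3·25 = 75, F = 25 + 2 = 27.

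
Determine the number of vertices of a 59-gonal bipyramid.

61

A bipyramid over an n-gon has 2n triangular faces and n + 2 vertices: V = 59 + 2 = 61, E = 3·59 = 177, F = 2·59 = 118.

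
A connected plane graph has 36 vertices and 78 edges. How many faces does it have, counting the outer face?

Euler's formula for a connected plane graph: V − E + F = 2, so F = 2 − 36 + 78 = 44.

44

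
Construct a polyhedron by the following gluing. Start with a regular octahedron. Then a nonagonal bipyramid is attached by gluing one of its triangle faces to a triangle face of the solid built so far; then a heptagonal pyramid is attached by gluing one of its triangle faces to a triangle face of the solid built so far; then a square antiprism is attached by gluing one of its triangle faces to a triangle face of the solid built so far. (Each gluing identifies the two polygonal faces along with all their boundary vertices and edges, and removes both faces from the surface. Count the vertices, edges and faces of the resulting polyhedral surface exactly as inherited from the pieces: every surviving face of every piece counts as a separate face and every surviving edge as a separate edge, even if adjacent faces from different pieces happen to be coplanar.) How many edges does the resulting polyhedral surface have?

60

A regular octahedron: V=6, E=12, F=8.
Attach a nonagonal bipyramid (V=11, E=27, F=18) along a 3-gon: merge 3 vertices and 3 edges, delete both glued faces → V=14, E=36, F=24.
Attach a heptagonal pyramid (V=8, E=14, F=8) along a 3-gon: merge 3 vertices and 3 edges, delete both glued faces → V=19, E=47, F=30.
Attach a square antiprism (V=8, E=16, F=10) along a 3-gon: merge 3 vertices and 3 edges, delete both glued faces → V=24, E=60, F=38.
Check: V − E + F = 24 − 60 + 38 = 2.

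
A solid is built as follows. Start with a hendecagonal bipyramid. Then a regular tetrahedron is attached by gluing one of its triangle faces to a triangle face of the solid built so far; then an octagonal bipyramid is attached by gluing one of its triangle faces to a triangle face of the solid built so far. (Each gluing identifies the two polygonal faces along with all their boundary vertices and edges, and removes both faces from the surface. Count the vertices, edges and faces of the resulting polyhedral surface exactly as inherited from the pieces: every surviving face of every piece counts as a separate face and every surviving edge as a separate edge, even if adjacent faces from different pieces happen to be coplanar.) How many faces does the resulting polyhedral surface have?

A hendecagonal bipyramid: V=13, E=33, F=22.
Attach a regular tetrahedron (V=4, E=6, F=4) along a 3-gon: merge 3 vertices and 3 edges, delete both glued faces → V=14, E=36, F=24.
Attach an octagonal bipyramid (V=10, E=24, F=16) along a 3-gon: merge 3 vertices and 3 edges, delete both glued faces → V=21, E=57, F=38.
Check: V − E + F = 21 − 57 + 38 = 2.

38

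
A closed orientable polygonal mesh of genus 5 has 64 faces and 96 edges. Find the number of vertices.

24

For a closed orientable surface of genus 5, χ = 2 − 2·5 = -8.
V = -8 + E − F = -8 + 96 − 64 = 24.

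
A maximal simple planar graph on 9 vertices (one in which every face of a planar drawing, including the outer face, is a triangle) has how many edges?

21

In a plane triangulation 3F = 2E and V − E + F = 2, so E = 3V − 6 = 3·9 − 6 = 21.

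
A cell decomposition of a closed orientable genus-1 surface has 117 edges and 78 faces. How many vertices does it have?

39

For a closed orientable surface of genus 1, χ = 2 − 2·1 = 0.
V = 0 + E − F = 0 + 117 − 78 = 39.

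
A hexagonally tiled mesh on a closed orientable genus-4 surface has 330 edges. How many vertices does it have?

χ = 2 − 2·4 = -6, and every face is a hexagon so 6F = 2E.
F = 2E/6 = 110. Then V = -6 + E − F = -6 + 330 − 110 = 214.

214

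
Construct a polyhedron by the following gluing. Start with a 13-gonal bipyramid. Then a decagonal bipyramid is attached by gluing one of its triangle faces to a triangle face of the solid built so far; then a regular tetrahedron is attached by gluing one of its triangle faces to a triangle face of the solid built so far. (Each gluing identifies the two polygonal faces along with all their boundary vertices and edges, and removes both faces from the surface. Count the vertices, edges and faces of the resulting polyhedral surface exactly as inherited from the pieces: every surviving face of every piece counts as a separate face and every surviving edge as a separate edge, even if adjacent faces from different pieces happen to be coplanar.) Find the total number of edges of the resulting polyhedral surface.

A 13-gonal bipyramid: V=15, E=39, F=26.
Attach a decagonal bipyramid (V=12, E=30, F=20) along a 3-gon: merge 3 vertices and 3 edges, delete both glued faces → V=24, E=66, F=44.
Attach a regular tetrahedron (V=4, E=6, F=4) along a 3-gon: merge 3 vertices and 3 edges, delete both glued faces → V=25, E=69, F=46.
Check: V − E + F = 25 − 69 + 46 = 2.

69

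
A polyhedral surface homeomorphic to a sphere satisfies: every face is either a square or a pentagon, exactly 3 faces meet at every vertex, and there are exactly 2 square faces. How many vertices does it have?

Let x be the number of pentagons; then F = 2 + x.
Edge–face incidences: 2E = 4·2 + 5·x = 8 + 5x.
Every vertex has degree 3, so 3V = 2E.
Euler: V − E + F = 2 ⇒ (2E)/3 − E + (2 + x) = 2.
Multiply by 6: 2·(2E) − 3·(2E) + 6·(2 + x) = 12, i.e. 12 + 6x − (8 + 5x) = 12.
Collecting terms: x + 4 = 12, so x = 8.
Then 2E = 8 + 5·8 = 48, so E = 24, V = 2E/3 = 16, F = 2 + 8 = 10.

16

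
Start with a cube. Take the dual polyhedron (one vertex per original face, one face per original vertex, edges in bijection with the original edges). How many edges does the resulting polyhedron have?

12

The base solid has V = 8, E = 12, F = 6.
The dual swaps V and F and preserves E: V′ = F = 6, E′ = E = 12, F′ = V = 8.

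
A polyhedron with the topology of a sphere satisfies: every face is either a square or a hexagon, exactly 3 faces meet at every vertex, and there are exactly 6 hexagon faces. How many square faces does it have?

Let x be the number of squares; then F = 6 + x.
Edge–face incidences: 2E = 6·6 + 4·x = 36 + 4x.
Every vertex has degree 3, so 3V = 2E.
Euler: V − E + F = 2 ⇒ (2E)/3 − E + (6 + x) = 2.
Multiply by 6: 2·(2E) − 3·(2E) + 6·(6 + x) = 12, i.e. 36 + 6x − (36 + 4x) = 12.
Collecting terms: 2x = 12, so x = 6.
Then 2E = 36 + 4·6 = 60, so E = 30, V = 2E/3 = 20, F = 6 + 6 = 12.

6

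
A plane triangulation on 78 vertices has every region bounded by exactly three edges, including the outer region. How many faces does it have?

In a plane triangulation 3F = 2E and V − E + F = 2, so F = 2V − 4 = 2·78 − 4 = 152.

152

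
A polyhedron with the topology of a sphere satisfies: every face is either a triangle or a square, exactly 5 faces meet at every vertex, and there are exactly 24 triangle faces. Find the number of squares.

Let x be the number of squares; then F = 24 + x.
Edge–face incidences: 2E = 3·24 + 4·x = 72 + 4x.
Every vertex has degree 5, so 5V = 2E.
Euler: V − E + F = 2 ⇒ (2E)/5 − E + (24 + x) = 2.
Multiply by 10: 2·(2E) − 5·(2E) + 10·(24 + x) = 20, i.e. 240 + 10x − 3·(72 + 4x) = 20.
Collecting terms: −2x + 24 = 20, so −2x = −4, so x = 2.
Then 2E = 72 + 4·2 = 80, so E = 40, V = 2E/5 = 16, F = 24 + 2 = 26.

2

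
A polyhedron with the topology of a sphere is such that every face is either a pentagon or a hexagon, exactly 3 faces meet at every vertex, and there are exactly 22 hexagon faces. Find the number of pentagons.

Let x be the number of pentagons; then F = 22 + x.
Edge–face incidences: 2E = 6·22 + 5·x = 132 + 5x.
Every vertex has degree 3, so 3V = 2E.
Euler: V − E + F = 2 ⇒ (2E)/3 − E + (22 + x) = 2.
Multiply by 6: 2·(2E) − 3·(2E) + 6·(22 + x) = 12, i.e. 132 + 6x − (132 + 5x) = 12.
Collecting terms: x = 12.
Then 2E = 132 + 5·12 = 192, so E = 96, V = 2E/3 = 64, F = 22 + 12 = 34.

12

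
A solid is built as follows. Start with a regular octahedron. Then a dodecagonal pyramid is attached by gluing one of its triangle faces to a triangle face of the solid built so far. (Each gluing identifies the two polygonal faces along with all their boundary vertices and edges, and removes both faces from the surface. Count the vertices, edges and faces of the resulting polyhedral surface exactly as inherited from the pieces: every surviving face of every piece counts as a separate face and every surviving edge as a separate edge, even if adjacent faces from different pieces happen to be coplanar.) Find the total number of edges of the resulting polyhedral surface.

A regular octahedron: V=6, E=12, F=8.
Attach a dodecagonal pyramid (V=13, E=24, F=13) along a 3-gon: merge 3 vertices and 3 edges, delete both glued faces → V=16, E=33, F=19.
Check: V − E + F = 16 − 33 + 19 = 2.

33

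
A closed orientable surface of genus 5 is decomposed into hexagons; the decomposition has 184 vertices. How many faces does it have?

96

χ = 2 − 2·5 = -8, and every face is a hexagon so 6F = 2E.
V − E + F = -8 with E = 6F/2 gives 184 − (6/2 − 1)·F = -8, so F = 96 and E = 288.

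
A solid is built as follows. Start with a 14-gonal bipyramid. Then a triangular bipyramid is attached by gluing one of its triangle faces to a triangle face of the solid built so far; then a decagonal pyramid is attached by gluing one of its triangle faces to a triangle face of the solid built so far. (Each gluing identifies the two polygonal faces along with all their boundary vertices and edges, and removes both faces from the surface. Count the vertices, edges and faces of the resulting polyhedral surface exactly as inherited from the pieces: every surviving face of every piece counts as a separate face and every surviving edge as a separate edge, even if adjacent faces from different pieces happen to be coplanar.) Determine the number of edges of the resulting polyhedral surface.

65

A 14-gonal bipyramid: V=16, E=42, F=28.
Attach a triangular bipyramid (V=5, E=9, F=6) along a 3-gon: merge 3 vertices and 3 edges, delete both glued faces → V=18, E=48, F=32.
Attach a decagonal pyramid (V=11, E=20, F=11) along a 3-gon: merge 3 vertices and 3 edges, delete both glued faces → V=26, E=65, F=41.
Check: V − E + F = 26 − 65 + 41 = 2.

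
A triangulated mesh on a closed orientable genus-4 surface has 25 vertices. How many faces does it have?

62

χ = 2 − 2·4 = -6, and every face is a triangle so 3F = 2E.
V − E + F = -6 with E = 3F/2 gives 25 − (3/2 − 1)·F = -6, so F = 62 and E = 93.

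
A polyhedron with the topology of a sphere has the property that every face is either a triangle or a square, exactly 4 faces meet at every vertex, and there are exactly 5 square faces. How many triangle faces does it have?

Let x be the number of triangles; then F = 5 + x.
Edge–face incidences: 2E = 4·5 + 3·x = 20 + 3x.
Every vertex has degree 4, so 4V = 2E.
Euler: V − E + F = 2 ⇒ (2E)/4 − E + (5 + x) = 2.
Multiply by 8: 2·(2E) − 4·(2E) + 8·(5 + x) = 16, i.e. 40 + 8x − 2·(20 + 3x) = 16.
Collecting terms: 2x = 16, so x = 8.
Then 2E = 20 + 3·8 = 44, so E = 22, V = 2E/4 = 11, F = 5 + 8 = 13.

8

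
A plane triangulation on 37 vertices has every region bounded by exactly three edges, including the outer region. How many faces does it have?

In a plane triangulation 3F = 2E and V − E + F = 2, so F = 2V − 4 = 2·37 − 4 = 70.

70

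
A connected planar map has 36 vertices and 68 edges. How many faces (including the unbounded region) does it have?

34

Euler's formula for a connected plane graph: V − E + F = 2, so F = 2 − 36 + 68 = 34.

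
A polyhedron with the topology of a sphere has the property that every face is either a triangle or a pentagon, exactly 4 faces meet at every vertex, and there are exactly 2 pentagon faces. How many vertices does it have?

Let x be the number of triangles; then F = 2 + x.
Edge–face incidences: 2E = 5·2 + 3·x = 10 + 3x.
Every vertex has degree 4, so 4V = 2E.
Euler: V − E + F = 2 ⇒ (2E)/4 − E + (2 + x) = 2.
Multiply by 8: 2·(2E) − 4·(2E) + 8·(2 + x) = 16, i.e. 16 + 8x − 2·(10 + 3x) = 16.
Collecting terms: 2x − 4 = 16, so 2x = 20, so x = 10.
Then 2E = 10 + 3·10 = 40, so E = 20, V = 2E/4 = 10, F = 2 + 10 = 12.

10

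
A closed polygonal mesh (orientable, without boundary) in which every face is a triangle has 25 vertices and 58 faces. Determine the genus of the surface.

Every face is a triangle, so 2E = 3·58 = 174, giving E = 87.
χ = V − E + F = 25 − 87 + 58 = -4.
For a closed orientable surface χ = 2 − 2g, so g = (2 − (-4))/2 = 3.

3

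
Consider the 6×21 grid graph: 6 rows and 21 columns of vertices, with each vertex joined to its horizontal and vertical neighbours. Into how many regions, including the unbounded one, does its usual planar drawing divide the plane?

The grid has V = 6·21 = 126 vertices and E = 6·20 + 21·5 = 225 edges.
F = 2 − V + E = 2 − 126 + 225 = 101.

101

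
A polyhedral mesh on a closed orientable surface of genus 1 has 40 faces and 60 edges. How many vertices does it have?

For a closed orientable surface of genus 1, χ = 2 − 2·1 = 0.
V = 0 + E − F = 0 + 60 − 40 = 20.

20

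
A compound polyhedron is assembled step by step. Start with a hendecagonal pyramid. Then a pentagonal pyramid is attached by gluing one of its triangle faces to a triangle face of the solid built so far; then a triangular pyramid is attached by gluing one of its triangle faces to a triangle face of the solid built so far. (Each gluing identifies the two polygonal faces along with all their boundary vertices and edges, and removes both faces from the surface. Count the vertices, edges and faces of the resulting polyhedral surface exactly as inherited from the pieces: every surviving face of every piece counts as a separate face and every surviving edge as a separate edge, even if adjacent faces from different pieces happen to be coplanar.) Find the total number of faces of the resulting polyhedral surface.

A hendecagonal pyramid: V=12, E=22, F=12.
Attach a pentagonal pyramid (V=6, E=10, F=6) along a 3-gon: merge 3 vertices and 3 edges, delete both glued faces → V=15, E=29, F=16.
Attach a triangular pyramid (V=4, E=6, F=4) along a 3-gon: merge 3 vertices and 3 edges, delete both glued faces → V=16, E=32, F=18.
Check: V − E + F = 16 − 32 + 18 = 2.

18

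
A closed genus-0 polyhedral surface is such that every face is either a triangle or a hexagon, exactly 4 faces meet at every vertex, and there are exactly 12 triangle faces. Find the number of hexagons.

Let x be the number of hexagons; then F = 12 + x.
Edge–face incidences: 2E = 3·12 + 6·x = 36 + 6x.
Every vertex has degree 4, so 4V = 2E.
Euler: V − E + F = 2 ⇒ (2E)/4 − E + (12 + x) = 2.
Multiply by 8: 2·(2E) − 4·(2E) + 8·(12 + x) = 16, i.e. 96 + 8x − 2·(36 + 6x) = 16.
Collecting terms: −4x + 24 = 16, so −4x = −8, so x = 2.
Then 2E = 36 + 6·2 = 48, so E = 24, V = 2E/4 = 12, F = 12 + 2 = 14.

2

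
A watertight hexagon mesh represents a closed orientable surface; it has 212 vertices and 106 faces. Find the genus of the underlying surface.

Every face is a hexagon, so 2E = 6·106 = 636, giving E = 318.
χ = V − E + F = 212 − 318 + 106 = 0.
For a closed orientable surface χ = 2 − 2g, so g = (2 − (0))/2 = 1.

1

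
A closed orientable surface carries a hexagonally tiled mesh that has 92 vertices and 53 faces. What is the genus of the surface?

8

Every face is a hexagon, so 2E = 6·53 = 318, giving E = 159.
χ = V − E + F = 92 − 159 + 53 = -14.
For a closed orientable surface χ = 2 − 2g, so g = (2 − (-14))/2 = 8.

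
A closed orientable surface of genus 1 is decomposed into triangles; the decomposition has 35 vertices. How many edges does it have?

χ = 2 − 2·1 = 0, and every face is a triangle so 3F = 2E.
V − E + F = 0 with E = 3F/2 gives 35 − (3/2 − 1)·F = 0, so F = 70 and E = 105.

105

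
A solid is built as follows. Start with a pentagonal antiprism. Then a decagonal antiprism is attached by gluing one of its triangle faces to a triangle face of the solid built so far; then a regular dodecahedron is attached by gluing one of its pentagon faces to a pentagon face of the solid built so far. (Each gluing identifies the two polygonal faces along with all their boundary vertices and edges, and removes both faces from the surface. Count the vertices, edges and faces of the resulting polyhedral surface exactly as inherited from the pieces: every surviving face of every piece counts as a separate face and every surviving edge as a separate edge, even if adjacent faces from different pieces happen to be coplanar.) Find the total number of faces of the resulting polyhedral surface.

42

A pentagonal antiprism: V=10, E=20, F=12.
Attach a decagonal antiprism (V=20, E=40, F=22) along a 3-gon: merge 3 vertices and 3 edges, delete both glued faces → V=27, E=57, F=32.
Attach a regular dodecahedron (V=20, E=30, F=12) along a 5-gon: merge 5 vertices and 5 edges, delete both glued faces → V=42, E=82, F=42.
Check: V − E + F = 42 − 82 + 42 = 2.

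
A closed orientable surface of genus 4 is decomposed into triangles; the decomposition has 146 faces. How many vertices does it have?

χ = 2 − 2·4 = -6, and every face is a triangle so 3F = 2E.
E = 3·146/2 = 219. Then V = -6 + E − F = -6 + 219 − 146 = 67.

67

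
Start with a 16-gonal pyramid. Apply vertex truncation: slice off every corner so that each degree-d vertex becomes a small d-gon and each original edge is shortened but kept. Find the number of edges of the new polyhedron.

96

The base solid has V = 17, E = 32, F = 17.
Truncation replaces each original edge-end by a new vertex, so V′ = 2E = 64.
Each original edge survives, and each old vertex of degree d contributes d new edges; summing degrees gives Σd = 2E, so E′ = E + 2E = 3E = 96.
Each original face survives and each original vertex becomes one new face: F′ = F + V = 34.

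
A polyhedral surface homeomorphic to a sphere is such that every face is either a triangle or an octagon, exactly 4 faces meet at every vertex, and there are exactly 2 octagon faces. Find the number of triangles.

16

Let x be the number of triangles; then F = 2 + x.
Edge–face incidences: 2E = 8·2 + 3·x = 16 + 3x.
Every vertex has degree 4, so 4V = 2E.
Euler: V − E + F = 2 ⇒ (2E)/4 − E + (2 + x) = 2.
Multiply by 8: 2·(2E) − 4·(2E) + 8·(2 + x) = 16, i.e. 16 + 8x − 2·(16 + 3x) = 16.
Collecting terms: 2x − 16 = 16, so 2x = 32, so x = 16.
Then 2E = 16 + 3·16 = 64, so E = 32, V = 2E/4 = 16, F = 2 + 16 = 18.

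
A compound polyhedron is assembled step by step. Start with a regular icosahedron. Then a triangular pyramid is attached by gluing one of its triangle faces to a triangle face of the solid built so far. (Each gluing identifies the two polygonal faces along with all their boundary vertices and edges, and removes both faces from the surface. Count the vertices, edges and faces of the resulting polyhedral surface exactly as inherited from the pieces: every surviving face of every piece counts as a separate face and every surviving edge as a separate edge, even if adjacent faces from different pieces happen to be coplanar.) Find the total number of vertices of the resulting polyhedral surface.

13

A regular icosahedron: V=12, E=30, F=20.
Attach a triangular pyramid (V=4, E=6, F=4) along a 3-gon: merge 3 vertices and 3 edges, delete both glued faces → V=13, E=33, F=22.
Check: V − E + F = 13 − 33 + 22 = 2.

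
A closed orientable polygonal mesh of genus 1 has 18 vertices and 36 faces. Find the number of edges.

For a closed orientable surface of genus 1, χ = 2 − 2·1 = 0.
E = V + F − (0) = 18 + 36 − (0) = 54.

54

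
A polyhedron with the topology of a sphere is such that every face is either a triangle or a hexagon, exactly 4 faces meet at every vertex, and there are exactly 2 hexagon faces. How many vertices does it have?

Let x be the number of triangles; then F = 2 + x.
Edge–face incidences: 2E = 6·2 + 3·x = 12 + 3x.
Every vertex has degree 4, so 4V = 2E.
Euler: V − E + F = 2 ⇒ (2E)/4 − E + (2 + x) = 2.
Multiply by 8: 2·(2E) − 4·(2E) + 8·(2 + x) = 16, i.e. 16 + 8x − 2·(12 + 3x) = 16.
Collecting terms: 2x − 8 = 16, so 2x = 24, so x = 12.
Then 2E = 12 + 3·12 = 48, so E = 24, V = 2E/4 = 12, F = 2 + 12 = 14.

12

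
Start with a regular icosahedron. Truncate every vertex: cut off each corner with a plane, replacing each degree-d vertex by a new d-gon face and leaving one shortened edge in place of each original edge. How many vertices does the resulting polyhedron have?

60

The base solid has V = 12, E = 30, F = 20.
Truncation replaces each original edge-end by a new vertex, so V′ = 2E = 60.
Each original edge survives, and each old vertex of degree d contributes d new edges; summing degrees gives Σd = 2E, so E′ = E + 2E = 3E = 90.
Each original face survives and each original vertex becomes one new face: F′ = F + V = 32.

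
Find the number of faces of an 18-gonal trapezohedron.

36

The n-trapezohedron (dual of the n-antiprism) has V = 2·18 + 2 = 38, E = 4·18 = 72, F = 2·18 = 36.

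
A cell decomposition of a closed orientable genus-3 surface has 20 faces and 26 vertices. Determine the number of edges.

50

For a closed orientable surface of genus 3, χ = 2 − 2·3 = -4.
E = V + F − (-4) = 26 + 20 − (-4) = 50.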